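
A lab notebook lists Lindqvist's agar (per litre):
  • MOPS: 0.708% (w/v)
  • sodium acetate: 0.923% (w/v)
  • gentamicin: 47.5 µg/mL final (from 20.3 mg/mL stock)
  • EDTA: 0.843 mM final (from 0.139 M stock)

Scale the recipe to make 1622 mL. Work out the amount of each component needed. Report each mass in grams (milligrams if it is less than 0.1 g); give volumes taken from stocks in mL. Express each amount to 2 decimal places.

Target volume = 1622 mL = 1.622 L.
MOPS: 0.708% w/v = 7.08 g/L → 7.08 × 1.622 L = 11.48 g
sodium acetate: 0.923% w/v = 9.23 g/L → 9.23 × 1.622 L = 14.97 g
gentamicin: dilute stock: 47.5 µg/mL × 1622 mL ÷ 20300 µg/mL = 3.80 mL
EDTA: dilute stock: 0.843 mM × 1622 mL ÷ 139 mM = 9.84 mL

MOPS 11.48 g; sodium acetate 14.97 g; gentamicin 3.80 mL; EDTA 9.84 mL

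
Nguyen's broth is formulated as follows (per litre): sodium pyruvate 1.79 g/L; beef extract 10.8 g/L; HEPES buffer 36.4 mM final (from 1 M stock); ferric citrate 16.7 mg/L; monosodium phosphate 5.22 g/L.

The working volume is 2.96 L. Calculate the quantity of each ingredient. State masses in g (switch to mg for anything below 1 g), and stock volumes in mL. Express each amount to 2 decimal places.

Scale factor relative to 1 L: 2.96.
sodium pyruvate: 1.79 g/L × 2.96 L = 5.30 g
beef extract: 10.8 g/L × 2.96 L = 31.97 g
HEPES buffer: dilute stock: 36.4 mM × 2960 mL ÷ 1000 mM = 107.74 mL
ferric citrate: 16.7 mg/L × 2.96 L = 49.43 mg
monosodium phosphate: 5.22 g/L × 2.96 L = 15.45 g

sodium pyruvate 5.30 g; beef extract 31.97 g; HEPES buffer 107.74 mL; ferric citrate 49.43 mg; monosodium phosphate 15.45 g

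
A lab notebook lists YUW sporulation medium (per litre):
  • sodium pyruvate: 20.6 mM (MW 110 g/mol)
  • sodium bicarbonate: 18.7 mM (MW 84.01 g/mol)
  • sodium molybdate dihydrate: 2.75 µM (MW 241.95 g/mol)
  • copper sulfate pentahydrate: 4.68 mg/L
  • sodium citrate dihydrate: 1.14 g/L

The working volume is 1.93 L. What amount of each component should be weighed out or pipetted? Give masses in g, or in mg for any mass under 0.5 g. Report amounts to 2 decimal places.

Working volume: 1.93 L.
sodium pyruvate: 20.6 mmol/L × 110 g/mol × 1.93 L ÷ 1000 = 4.37 g
sodium bicarbonate: 18.7 mmol/L × 84.01 g/mol × 1.93 L ÷ 1000 = 3.03 g
sodium molybdate dihydrate: 2.75 µmol/L × 241.95 g/mol × 1.93 L ÷ 1000 = 1.28 mg
copper sulfate pentahydrate: 4.68 mg/L × 1.93 L = 9.03 mg
sodium citrate dihydrate: 1.14 g/L × 1.93 L = 2.20 g

sodium pyruvate 4.37 g; sodium bicarbonate 3.03 g; sodium molybdate dihydrate 1.28 mg; copper sulfate pentahydrate 9.03 mg; sodium citrate dihydrate 2.20 g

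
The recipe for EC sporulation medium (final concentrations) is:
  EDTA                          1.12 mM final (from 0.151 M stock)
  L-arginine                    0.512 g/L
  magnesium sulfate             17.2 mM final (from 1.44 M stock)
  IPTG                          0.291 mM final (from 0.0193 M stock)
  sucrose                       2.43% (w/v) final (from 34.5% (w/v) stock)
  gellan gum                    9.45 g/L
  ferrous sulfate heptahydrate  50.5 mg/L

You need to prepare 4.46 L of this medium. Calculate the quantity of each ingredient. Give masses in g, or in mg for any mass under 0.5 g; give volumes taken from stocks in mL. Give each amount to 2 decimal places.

EDTA 33.08 mL; L-arginine 2.28 g; magnesium sulfate 53.27 mL; IPTG 67.25 mL; sucrose 314.14 mL; gellan gum 42.15 g; ferrous sulfate heptahydrate 225.23 mg

Working volume: 4.46 L.
EDTA: V = C2·V2/C1 = 1.12 mM × 4460 mL ÷ 151 mM = 33.08 mL
L-arginine: 0.512 g/L × 4.46 L = 2.28 g
magnesium sulfate: C1V1 = C2V2 → 17.2 mM × 4460 mL ÷ 1440 mM = 53.27 mL
IPTG: C1V1 = C2V2 → 0.291 mM × 4460 mL ÷ 19.3 mM = 67.25 mL
sucrose: V = C2·V2/C1 = 2.43% ÷ 34.5% × 4460 mL = 314.14 mL
gellan gum: 9.45 g/L × 4.46 L = 42.15 g
ferrous sulfate heptahydrate: 50.5 mg/L × 4.46 L = 225.23 mg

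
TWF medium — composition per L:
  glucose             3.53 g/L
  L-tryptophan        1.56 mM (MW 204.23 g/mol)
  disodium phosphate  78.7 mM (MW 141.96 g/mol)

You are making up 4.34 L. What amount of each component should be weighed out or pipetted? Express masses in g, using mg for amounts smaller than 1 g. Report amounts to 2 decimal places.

Working volume: 4.34 L.
glucose: 3.53 g/L × 4.34 L = 15.32 g
L-tryptophan: 1.56 mmol/L × 204.23 g/mol × 4.34 L ÷ 1000 = 1.38 g
disodium phosphate: 78.7 mmol/L × 141.96 g/mol × 4.34 L ÷ 1000 = 48.49 g

glucose 15.32 g; L-tryptophan 1.38 g; disodium phosphate 48.49 g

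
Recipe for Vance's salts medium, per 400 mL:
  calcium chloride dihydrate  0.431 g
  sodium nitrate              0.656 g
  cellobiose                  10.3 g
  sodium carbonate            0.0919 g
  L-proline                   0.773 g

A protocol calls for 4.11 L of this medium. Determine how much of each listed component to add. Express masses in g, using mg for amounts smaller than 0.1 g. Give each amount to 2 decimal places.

Ratio of target to recipe volume: 4110 / 400 = 10.275.
calcium chloride dihydrate: 0.431 g × (4110 mL / 400 mL) = 4.43 g
sodium nitrate: 0.656 g × (4110 mL / 400 mL) = 6.74 g
cellobiose: 10.3 g × (4110 mL / 400 mL) = 105.83 g
sodium carbonate: 0.0919 g × (4110 mL / 400 mL) = 0.94 g
L-proline: 0.773 g × (4110 mL / 400 mL) = 7.94 g

calcium chloride dihydrate 4.43 g; sodium nitrate 6.74 g; cellobiose 105.83 g; sodium carbonate 0.94 g; L-proline 7.94 g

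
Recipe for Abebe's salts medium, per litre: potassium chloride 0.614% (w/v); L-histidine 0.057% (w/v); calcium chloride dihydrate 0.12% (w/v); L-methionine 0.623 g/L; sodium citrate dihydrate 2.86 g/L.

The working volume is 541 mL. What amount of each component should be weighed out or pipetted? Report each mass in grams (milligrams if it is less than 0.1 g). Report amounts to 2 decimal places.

potassium chloride 3.32 g; L-histidine 0.31 g; calcium chloride dihydrate 0.65 g; L-methionine 0.34 g; sodium citrate dihydrate 1.55 g

Working volume: 541 mL = 0.541 L.
potassium chloride: 0.614% w/v = 6.14 g/L → 6.14 × 0.541 L = 3.32 g
L-histidine: 0.057% w/v = 0.57 g/L → 0.57 × 0.541 L = 0.31 g
calcium chloride dihydrate: 0.12% w/v = 1.2 g/L → 1.2 × 0.541 L = 0.65 g
L-methionine: 0.623 g/L × 0.541 L = 0.34 g
sodium citrate dihydrate: 2.86 g/L × 0.541 L = 1.55 g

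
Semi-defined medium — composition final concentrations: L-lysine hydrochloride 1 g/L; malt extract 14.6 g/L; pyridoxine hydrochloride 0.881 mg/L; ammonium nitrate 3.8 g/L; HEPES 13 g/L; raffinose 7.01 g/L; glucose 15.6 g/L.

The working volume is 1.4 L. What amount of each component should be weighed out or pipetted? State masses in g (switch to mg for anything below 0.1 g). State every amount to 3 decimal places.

L-lysine hydrochloride 1.400 g; malt extract 20.440 g; pyridoxine hydrochloride 1.233 mg; ammonium nitrate 5.320 g; HEPES 18.200 g; raffinose 9.814 g; glucose 21.840 g

Scale factor relative to 1 L: 1.4.
L-lysine hydrochloride: 1 g/L × 1.4 L = 1.400 g
malt extract: 14.6 g/L × 1.4 L = 20.440 g
pyridoxine hydrochloride: 0.881 mg/L × 1.4 L = 1.233 mg
ammonium nitrate: 3.8 g/L × 1.4 L = 5.320 g
HEPES: 13 g/L × 1.4 L = 18.200 g
raffinose: 7.01 g/L × 1.4 L = 9.814 g
glucose: 15.6 g/L × 1.4 L = 21.840 g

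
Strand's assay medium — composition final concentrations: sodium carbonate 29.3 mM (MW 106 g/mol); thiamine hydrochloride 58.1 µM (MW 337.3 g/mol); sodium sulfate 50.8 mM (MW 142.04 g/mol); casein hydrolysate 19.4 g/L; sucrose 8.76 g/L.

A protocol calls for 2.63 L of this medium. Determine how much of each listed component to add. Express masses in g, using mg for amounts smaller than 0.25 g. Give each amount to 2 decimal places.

Working volume: 2.63 L.
sodium carbonate: 29.3 mmol/L × 106 g/mol × 2.63 L ÷ 1000 = 8.17 g
thiamine hydrochloride: 58.1 µmol/L × 337.3 g/mol × 2.63 L ÷ 1000 = 51.54 mg
sodium sulfate: 50.8 mmol/L × 142.04 g/mol × 2.63 L ÷ 1000 = 18.98 g
casein hydrolysate: 19.4 g/L × 2.63 L = 51.02 g
sucrose: 8.76 g/L × 2.63 L = 23.04 g

sodium carbonate 8.17 g; thiamine hydrochloride 51.54 mg; sodium sulfate 18.98 g; casein hydrolysate 51.02 g; sucrose 23.04 g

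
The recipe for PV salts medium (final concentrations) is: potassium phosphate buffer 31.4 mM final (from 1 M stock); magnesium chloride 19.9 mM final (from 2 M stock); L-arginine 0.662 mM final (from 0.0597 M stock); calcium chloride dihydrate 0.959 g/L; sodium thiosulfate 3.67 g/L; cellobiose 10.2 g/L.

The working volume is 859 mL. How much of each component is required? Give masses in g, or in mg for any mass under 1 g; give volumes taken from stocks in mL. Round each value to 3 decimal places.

potassium phosphate buffer 26.973 mL; magnesium chloride 8.547 mL; L-arginine 9.525 mL; calcium chloride dihydrate 823.781 mg; sodium thiosulfate 3.153 g; cellobiose 8.762 g

Target volume = 859 mL = 0.859 L.
potassium phosphate buffer: V = C2·V2/C1 = 31.4 mM × 859 mL ÷ 1000 mM = 26.973 mL
magnesium chloride: dilute stock: 19.9 mM × 859 mL ÷ 2000 mM = 8.547 mL
L-arginine: C1V1 = C2V2 → 0.662 mM × 859 mL ÷ 59.7 mM = 9.525 mL
calcium chloride dihydrate: 0.959 g/L × 0.859 L = 0.823781 g = 823.781 mg
sodium thiosulfate: 3.67 g/L × 0.859 L = 3.153 g
cellobiose: 10.2 g/L × 0.859 L = 8.762 g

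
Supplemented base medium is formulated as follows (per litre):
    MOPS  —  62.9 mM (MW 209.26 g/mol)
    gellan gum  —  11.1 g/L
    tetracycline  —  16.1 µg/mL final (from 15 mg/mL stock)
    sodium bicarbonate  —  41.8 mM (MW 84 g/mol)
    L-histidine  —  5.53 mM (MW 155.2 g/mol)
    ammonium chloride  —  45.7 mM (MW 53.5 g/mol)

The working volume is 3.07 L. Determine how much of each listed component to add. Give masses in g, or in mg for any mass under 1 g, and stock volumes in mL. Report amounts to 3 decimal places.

Working volume: 3.07 L.
MOPS: 62.9 mmol/L × 209.26 g/mol × 3.07 L ÷ 1000 = 40.409 g
gellan gum: 11.1 g/L × 3.07 L = 34.077 g
tetracycline: C1V1 = C2V2 → 16.1 µg/mL × 3070 mL ÷ 15000 µg/mL = 3.295 mL
sodium bicarbonate: 41.8 mmol/L × 84 g/mol × 3.07 L ÷ 1000 = 10.779 g
L-histidine: 5.53 mmol/L × 155.2 g/mol × 3.07 L ÷ 1000 = 2.635 g
ammonium chloride: 45.7 mmol/L × 53.5 g/mol × 3.07 L ÷ 1000 = 7.506 g

MOPS 40.409 g; gellan gum 34.077 g; tetracycline 3.295 mL; sodium bicarbonate 10.779 g; L-histidine 2.635 g; ammonium chloride 7.506 g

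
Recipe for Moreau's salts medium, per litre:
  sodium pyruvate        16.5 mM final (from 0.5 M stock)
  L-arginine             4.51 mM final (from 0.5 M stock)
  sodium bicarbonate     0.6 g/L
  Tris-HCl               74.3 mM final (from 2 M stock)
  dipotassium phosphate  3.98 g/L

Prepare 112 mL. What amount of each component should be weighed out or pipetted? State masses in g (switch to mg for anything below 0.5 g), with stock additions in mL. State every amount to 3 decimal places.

sodium pyruvate 3.696 mL; L-arginine 1.010 mL; sodium bicarbonate 67.200 mg; Tris-HCl 4.161 mL; dipotassium phosphate 445.760 mg

Target volume = 112 mL = 0.112 L.
sodium pyruvate: C1V1 = C2V2 → 16.5 mM × 112 mL ÷ 500 mM = 3.696 mL
L-arginine: V = C2·V2/C1 = 4.51 mM × 112 mL ÷ 500 mM = 1.010 mL
sodium bicarbonate: 0.6 g/L × 0.112 L = 0.0672 g = 67.200 mg
Tris-HCl: dilute stock: 74.3 mM × 112 mL ÷ 2000 mM = 4.161 mL
dipotassium phosphate: 3.98 g/L × 0.112 L = 0.44576 g = 445.760 mg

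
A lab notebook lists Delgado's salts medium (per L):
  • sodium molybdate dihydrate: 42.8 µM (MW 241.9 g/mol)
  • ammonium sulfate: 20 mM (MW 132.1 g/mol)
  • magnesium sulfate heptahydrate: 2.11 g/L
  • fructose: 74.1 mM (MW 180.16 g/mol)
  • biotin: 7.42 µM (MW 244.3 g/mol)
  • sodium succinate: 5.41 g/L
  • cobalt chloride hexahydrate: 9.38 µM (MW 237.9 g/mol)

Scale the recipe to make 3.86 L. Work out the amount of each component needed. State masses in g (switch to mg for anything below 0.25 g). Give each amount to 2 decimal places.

sodium molybdate dihydrate 39.96 mg; ammonium sulfate 10.20 g; magnesium sulfate heptahydrate 8.14 g; fructose 51.53 g; biotin 7.00 mg; sodium succinate 20.88 g; cobalt chloride hexahydrate 8.61 mg

Scale factor relative to 1 L: 3.86.
sodium molybdate dihydrate: 42.8 µmol/L × 241.9 g/mol × 3.86 L ÷ 1000 = 39.96 mg
ammonium sulfate: 20 mmol/L × 132.1 g/mol × 3.86 L ÷ 1000 = 10.20 g
magnesium sulfate heptahydrate: 2.11 g/L × 3.86 L = 8.14 g
fructose: 74.1 mmol/L × 180.16 g/mol × 3.86 L ÷ 1000 = 51.53 g
biotin: 7.42 µmol/L × 244.3 g/mol × 3.86 L ÷ 1000 = 7.00 mg
sodium succinate: 5.41 g/L × 3.86 L = 20.88 g
cobalt chloride hexahydrate: 9.38 µmol/L × 237.9 g/mol × 3.86 L ÷ 1000 = 8.61 mg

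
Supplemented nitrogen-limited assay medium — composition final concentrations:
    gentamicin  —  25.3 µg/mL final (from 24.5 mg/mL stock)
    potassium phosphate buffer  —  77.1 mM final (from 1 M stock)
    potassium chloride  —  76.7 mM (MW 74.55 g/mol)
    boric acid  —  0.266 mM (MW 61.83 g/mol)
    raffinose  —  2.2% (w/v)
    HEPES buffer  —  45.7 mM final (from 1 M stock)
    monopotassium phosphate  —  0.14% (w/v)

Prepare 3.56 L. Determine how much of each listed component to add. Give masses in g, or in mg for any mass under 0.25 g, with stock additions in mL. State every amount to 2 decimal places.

gentamicin 3.68 mL; potassium phosphate buffer 274.48 mL; potassium chloride 20.36 g; boric acid 58.55 mg; raffinose 78.32 g; HEPES buffer 162.69 mL; monopotassium phosphate 4.98 g

Scale factor relative to 1 L: 3.56.
gentamicin: V = C2·V2/C1 = 25.3 µg/mL × 3560 mL ÷ 24500 µg/mL = 3.68 mL
potassium phosphate buffer: dilute stock: 77.1 mM × 3560 mL ÷ 1000 mM = 274.48 mL
potassium chloride: 76.7 mmol/L × 74.55 g/mol × 3.56 L ÷ 1000 = 20.36 g
boric acid: 0.266 mmol/L × 61.83 mg/mmol × 3.56 L = 58.55 mg
raffinose: 2.2% w/v = 22 g/L → 22 × 3.56 L = 78.32 g
HEPES buffer: C1V1 = C2V2 → 45.7 mM × 3560 mL ÷ 1000 mM = 162.69 mL
monopotassium phosphate: 0.14 g per 100 mL × 3560 mL ÷ 100 = 4.98 g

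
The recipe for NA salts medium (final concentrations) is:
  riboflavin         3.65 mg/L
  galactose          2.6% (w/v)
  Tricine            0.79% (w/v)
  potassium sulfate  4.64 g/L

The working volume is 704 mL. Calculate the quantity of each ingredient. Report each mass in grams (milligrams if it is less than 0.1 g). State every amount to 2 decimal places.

riboflavin 2.57 mg; galactose 18.30 g; Tricine 5.56 g; potassium sulfate 3.27 g

Working volume: 704 mL = 0.704 L.
riboflavin: 3.65 mg/L × 0.704 L = 2.57 mg
galactose: 2.6 g per 100 mL × 704 mL ÷ 100 = 18.30 g
Tricine: 0.79% w/v = 7.9 g/L → 7.9 × 0.704 L = 5.56 g
potassium sulfate: 4.64 g/L × 0.704 L = 3.27 g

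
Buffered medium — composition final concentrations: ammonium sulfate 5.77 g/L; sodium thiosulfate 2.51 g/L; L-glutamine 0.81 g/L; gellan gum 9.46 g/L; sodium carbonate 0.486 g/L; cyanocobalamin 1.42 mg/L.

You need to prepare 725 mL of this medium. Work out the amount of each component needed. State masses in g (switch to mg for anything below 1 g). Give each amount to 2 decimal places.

ammonium sulfate 4.18 g; sodium thiosulfate 1.82 g; L-glutamine 587.25 mg; gellan gum 6.86 g; sodium carbonate 352.35 mg; cyanocobalamin 1.03 mg

Target volume = 725 mL = 0.725 L.
ammonium sulfate: 5.77 g/L × 0.725 L = 4.18 g
sodium thiosulfate: 2.51 g/L × 0.725 L = 1.82 g
L-glutamine: 0.81 g/L × 0.725 L = 0.58725 g = 587.25 mg
gellan gum: 9.46 g/L × 0.725 L = 6.86 g
sodium carbonate: 0.486 g/L × 0.725 L = 0.35235 g = 352.35 mg
cyanocobalamin: 1.42 mg/L × 0.725 L = 1.03 mg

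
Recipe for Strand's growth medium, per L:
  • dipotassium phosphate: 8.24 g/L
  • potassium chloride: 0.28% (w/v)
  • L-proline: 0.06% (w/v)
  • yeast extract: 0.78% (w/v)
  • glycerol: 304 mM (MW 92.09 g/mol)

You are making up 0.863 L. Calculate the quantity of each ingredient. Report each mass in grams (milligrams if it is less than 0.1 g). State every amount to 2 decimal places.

dipotassium phosphate 7.11 g; potassium chloride 2.42 g; L-proline 0.52 g; yeast extract 6.73 g; glycerol 24.16 g

Scale factor relative to 1 L: 0.863.
dipotassium phosphate: 8.24 g/L × 0.863 L = 7.11 g
potassium chloride: 0.28% w/v = 2.8 g/L → 2.8 × 0.863 L = 2.42 g
L-proline: 0.06 g per 100 mL × 863 mL ÷ 100 = 0.52 g
yeast extract: 0.78 g per 100 mL × 863 mL ÷ 100 = 6.73 g
glycerol: 304 mmol/L × 92.09 g/mol × 0.863 L ÷ 1000 = 24.16 g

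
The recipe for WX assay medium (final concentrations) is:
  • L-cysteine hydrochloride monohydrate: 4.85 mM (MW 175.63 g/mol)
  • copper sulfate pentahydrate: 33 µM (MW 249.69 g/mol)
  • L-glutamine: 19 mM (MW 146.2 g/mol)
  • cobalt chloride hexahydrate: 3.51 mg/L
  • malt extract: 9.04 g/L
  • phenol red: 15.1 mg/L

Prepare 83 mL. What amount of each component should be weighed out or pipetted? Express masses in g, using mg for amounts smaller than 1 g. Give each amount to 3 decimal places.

Target volume = 83 mL = 0.083 L.
L-cysteine hydrochloride monohydrate: 4.85 mmol/L × 175.63 mg/mmol × 0.083 L = 70.700 mg
copper sulfate pentahydrate: 33 µmol/L × 249.69 g/mol × 0.083 L ÷ 1000 = 0.684 mg
L-glutamine: 19 mmol/L × 146.2 mg/mmol × 0.083 L = 230.557 mg
cobalt chloride hexahydrate: 3.51 mg/L × 0.083 L = 0.291 mg
malt extract: 9.04 g/L × 0.083 L = 0.75032 g = 750.320 mg
phenol red: 15.1 mg/L × 0.083 L = 1.253 mg

L-cysteine hydrochloride monohydrate 70.700 mg; copper sulfate pentahydrate 0.684 mg; L-glutamine 230.557 mg; cobalt chloride hexahydrate 0.291 mg; malt extract 750.320 mg; phenol red 1.253 mg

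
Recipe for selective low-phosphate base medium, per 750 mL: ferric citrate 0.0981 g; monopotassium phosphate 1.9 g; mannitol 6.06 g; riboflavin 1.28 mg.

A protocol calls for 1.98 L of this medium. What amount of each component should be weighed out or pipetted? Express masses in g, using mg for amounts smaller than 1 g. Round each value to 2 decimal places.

ferric citrate 258.98 mg; monopotassium phosphate 5.02 g; mannitol 16.00 g; riboflavin 3.38 mg

Ratio of target to recipe volume: 1980 / 750 = 2.64.
ferric citrate: 0.0981 g × (1980 mL / 750 mL) = 0.258984 g = 258.98 mg
monopotassium phosphate: 1.9 g × (1980 mL / 750 mL) = 5.02 g
mannitol: 6.06 g × (1980 mL / 750 mL) = 16.00 g
riboflavin: 1.28 mg × (1980 mL / 750 mL) = 3.38 mg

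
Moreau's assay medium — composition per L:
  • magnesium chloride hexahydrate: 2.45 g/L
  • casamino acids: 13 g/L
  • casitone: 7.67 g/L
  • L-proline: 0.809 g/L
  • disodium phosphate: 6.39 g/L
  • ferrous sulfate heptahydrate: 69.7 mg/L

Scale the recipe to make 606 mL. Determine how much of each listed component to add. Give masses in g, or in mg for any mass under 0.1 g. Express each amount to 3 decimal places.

Working volume: 606 mL = 0.606 L.
magnesium chloride hexahydrate: 2.45 g/L × 0.606 L = 1.485 g
casamino acids: 13 g/L × 0.606 L = 7.878 g
casitone: 7.67 g/L × 0.606 L = 4.648 g
L-proline: 0.809 g/L × 0.606 L = 0.490 g
disodium phosphate: 6.39 g/L × 0.606 L = 3.872 g
ferrous sulfate heptahydrate: 69.7 mg/L × 0.606 L = 42.238 mg

magnesium chloride hexahydrate 1.485 g; casamino acids 7.878 g; casitone 4.648 g; L-proline 0.490 g; disodium phosphate 3.872 g; ferrous sulfate heptahydrate 42.238 mg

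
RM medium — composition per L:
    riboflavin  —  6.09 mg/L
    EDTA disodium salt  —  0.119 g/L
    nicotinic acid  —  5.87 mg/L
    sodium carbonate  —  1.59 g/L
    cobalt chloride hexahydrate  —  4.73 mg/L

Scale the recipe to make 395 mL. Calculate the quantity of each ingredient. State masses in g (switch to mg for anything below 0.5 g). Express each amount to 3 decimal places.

Scale factor relative to 1 L: 0.395.
riboflavin: 6.09 mg/L × 0.395 L = 2.406 mg
EDTA disodium salt: 0.119 g/L × 0.395 L = 0.047005 g = 47.005 mg
nicotinic acid: 5.87 mg/L × 0.395 L = 2.319 mg
sodium carbonate: 1.59 g/L × 0.395 L = 0.628 g
cobalt chloride hexahydrate: 4.73 mg/L × 0.395 L = 1.868 mg

riboflavin 2.406 mg; EDTA disodium salt 47.005 mg; nicotinic acid 2.319 mg; sodium carbonate 0.628 g; cobalt chloride hexahydrate 1.868 mg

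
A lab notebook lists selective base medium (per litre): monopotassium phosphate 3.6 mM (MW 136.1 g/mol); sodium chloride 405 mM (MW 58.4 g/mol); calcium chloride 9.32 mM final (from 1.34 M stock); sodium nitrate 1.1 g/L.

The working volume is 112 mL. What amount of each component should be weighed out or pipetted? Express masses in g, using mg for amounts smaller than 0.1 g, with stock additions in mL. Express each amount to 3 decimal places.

monopotassium phosphate 54.876 mg; sodium chloride 2.649 g; calcium chloride 0.779 mL; sodium nitrate 0.123 g

Working volume: 112 mL = 0.112 L.
monopotassium phosphate: 3.6 mmol/L × 136.1 mg/mmol × 0.112 L = 54.876 mg
sodium chloride: 405 mmol/L × 58.4 g/mol × 0.112 L ÷ 1000 = 2.649 g
calcium chloride: V = C2·V2/C1 = 9.32 mM × 112 mL ÷ 1340 mM = 0.779 mL
sodium nitrate: 1.1 g/L × 0.112 L = 0.123 g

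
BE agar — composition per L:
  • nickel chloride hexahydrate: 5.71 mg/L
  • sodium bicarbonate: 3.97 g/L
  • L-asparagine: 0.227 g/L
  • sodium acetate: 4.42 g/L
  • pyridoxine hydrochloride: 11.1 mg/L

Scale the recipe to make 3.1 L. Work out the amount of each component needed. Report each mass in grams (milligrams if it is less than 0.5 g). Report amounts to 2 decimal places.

Scale factor relative to 1 L: 3.1.
nickel chloride hexahydrate: 5.71 mg/L × 3.1 L = 17.70 mg
sodium bicarbonate: 3.97 g/L × 3.1 L = 12.31 g
L-asparagine: 0.227 g/L × 3.1 L = 0.70 g
sodium acetate: 4.42 g/L × 3.1 L = 13.70 g
pyridoxine hydrochloride: 11.1 mg/L × 3.1 L = 34.41 mg

nickel chloride hexahydrate 17.70 mg; sodium bicarbonate 12.31 g; L-asparagine 0.70 g; sodium acetate 13.70 g; pyridoxine hydrochloride 34.41 mg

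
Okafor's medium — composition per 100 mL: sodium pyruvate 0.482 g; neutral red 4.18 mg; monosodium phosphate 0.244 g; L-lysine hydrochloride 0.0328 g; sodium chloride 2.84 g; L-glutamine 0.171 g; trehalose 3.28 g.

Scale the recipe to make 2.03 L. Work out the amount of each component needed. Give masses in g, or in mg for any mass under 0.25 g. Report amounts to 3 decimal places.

Ratio of target to recipe volume: 2030 / 100 = 20.3.
sodium pyruvate: 0.482 g × (2030 mL / 100 mL) = 9.785 g
neutral red: 4.18 mg × (2030 mL / 100 mL) = 84.854 mg
monosodium phosphate: 0.244 g × (2030 mL / 100 mL) = 4.953 g
L-lysine hydrochloride: 0.0328 g × (2030 mL / 100 mL) = 0.666 g
sodium chloride: 2.84 g × (2030 mL / 100 mL) = 57.652 g
L-glutamine: 0.171 g × (2030 mL / 100 mL) = 3.471 g
trehalose: 3.28 g × (2030 mL / 100 mL) = 66.584 g

sodium pyruvate 9.785 g; neutral red 84.854 mg; monosodium phosphate 4.953 g; L-lysine hydrochloride 0.666 g; sodium chloride 57.652 g; L-glutamine 3.471 g; trehalose 66.584 g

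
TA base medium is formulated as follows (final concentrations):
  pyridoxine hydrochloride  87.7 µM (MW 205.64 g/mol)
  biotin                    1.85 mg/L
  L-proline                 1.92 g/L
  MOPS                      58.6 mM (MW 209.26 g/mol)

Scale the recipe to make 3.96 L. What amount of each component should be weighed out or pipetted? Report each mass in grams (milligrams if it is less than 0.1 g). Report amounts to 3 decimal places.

Scale factor relative to 1 L: 3.96.
pyridoxine hydrochloride: 87.7 µmol/L × 205.64 g/mol × 3.96 L ÷ 1000 = 71.417 mg
biotin: 1.85 mg/L × 3.96 L = 7.326 mg
L-proline: 1.92 g/L × 3.96 L = 7.603 g
MOPS: 58.6 mmol/L × 209.26 g/mol × 3.96 L ÷ 1000 = 48.560 g

pyridoxine hydrochloride 71.417 mg; biotin 7.326 mg; L-proline 7.603 g; MOPS 48.560 g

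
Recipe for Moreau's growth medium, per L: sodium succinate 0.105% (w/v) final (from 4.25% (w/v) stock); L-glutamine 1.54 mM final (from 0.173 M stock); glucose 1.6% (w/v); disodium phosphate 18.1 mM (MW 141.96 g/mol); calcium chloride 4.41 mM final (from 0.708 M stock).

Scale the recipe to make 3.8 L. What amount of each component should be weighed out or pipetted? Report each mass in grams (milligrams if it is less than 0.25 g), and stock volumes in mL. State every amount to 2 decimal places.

Working volume: 3.8 L.
sodium succinate: V = C2·V2/C1 = 0.105% ÷ 4.25% × 3800 mL = 93.88 mL
L-glutamine: V = C2·V2/C1 = 1.54 mM × 3800 mL ÷ 173 mM = 33.83 mL
glucose: 1.6% w/v = 16 g/L → 16 × 3.8 L = 60.80 g
disodium phosphate: 18.1 mmol/L × 141.96 g/mol × 3.8 L ÷ 1000 = 9.76 g
calcium chloride: dilute stock: 4.41 mM × 3800 mL ÷ 708 mM = 23.67 mL

sodium succinate 93.88 mL; L-glutamine 33.83 mL; glucose 60.80 g; disodium phosphate 9.76 g; calcium chloride 23.67 mL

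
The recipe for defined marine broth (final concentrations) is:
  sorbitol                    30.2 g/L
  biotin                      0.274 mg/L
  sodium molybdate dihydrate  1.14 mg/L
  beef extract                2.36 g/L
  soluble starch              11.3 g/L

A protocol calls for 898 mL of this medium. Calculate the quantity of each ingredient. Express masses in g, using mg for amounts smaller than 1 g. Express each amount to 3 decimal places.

Scale factor relative to 1 L: 0.898.
sorbitol: 30.2 g/L × 0.898 L = 27.120 g
biotin: 0.274 mg/L × 0.898 L = 0.246 mg
sodium molybdate dihydrate: 1.14 mg/L × 0.898 L = 1.024 mg
beef extract: 2.36 g/L × 0.898 L = 2.119 g
soluble starch: 11.3 g/L × 0.898 L = 10.147 g

sorbitol 27.120 g; biotin 0.246 mg; sodium molybdate dihydrate 1.024 mg; beef extract 2.119 g; soluble starch 10.147 g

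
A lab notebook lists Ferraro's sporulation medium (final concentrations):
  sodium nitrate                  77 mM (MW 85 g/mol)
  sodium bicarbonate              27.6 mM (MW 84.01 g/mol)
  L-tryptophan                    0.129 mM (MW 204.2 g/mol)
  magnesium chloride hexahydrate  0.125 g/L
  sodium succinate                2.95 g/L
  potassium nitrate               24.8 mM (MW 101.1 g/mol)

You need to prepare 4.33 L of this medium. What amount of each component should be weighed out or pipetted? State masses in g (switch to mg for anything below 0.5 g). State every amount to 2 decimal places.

Working volume: 4.33 L.
sodium nitrate: 77 mmol/L × 85 g/mol × 4.33 L ÷ 1000 = 28.34 g
sodium bicarbonate: 27.6 mmol/L × 84.01 g/mol × 4.33 L ÷ 1000 = 10.04 g
L-tryptophan: 0.129 mmol/L × 204.2 mg/mmol × 4.33 L = 114.06 mg
magnesium chloride hexahydrate: 0.125 g/L × 4.33 L = 0.54 g
sodium succinate: 2.95 g/L × 4.33 L = 12.77 g
potassium nitrate: 24.8 mmol/L × 101.1 g/mol × 4.33 L ÷ 1000 = 10.86 g

sodium nitrate 28.34 g; sodium bicarbonate 10.04 g; L-tryptophan 114.06 mg; magnesium chloride hexahydrate 0.54 g; sodium succinate 12.77 g; potassium nitrate 10.86 g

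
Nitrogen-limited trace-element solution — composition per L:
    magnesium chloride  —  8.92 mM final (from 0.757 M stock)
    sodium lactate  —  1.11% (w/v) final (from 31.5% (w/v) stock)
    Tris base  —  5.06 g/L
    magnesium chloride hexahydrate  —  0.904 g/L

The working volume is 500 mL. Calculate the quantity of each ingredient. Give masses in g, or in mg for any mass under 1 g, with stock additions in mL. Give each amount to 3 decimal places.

Target volume = 500 mL = 0.5 L.
magnesium chloride: C1V1 = C2V2 → 8.92 mM × 500 mL ÷ 757 mM = 5.892 mL
sodium lactate: dilute stock: 1.11% ÷ 31.5% × 500 mL = 17.619 mL
Tris base: 5.06 g/L × 0.5 L = 2.530 g
magnesium chloride hexahydrate: 0.904 g/L × 0.5 L = 0.452 g = 452.000 mg

magnesium chloride 5.892 mL; sodium lactate 17.619 mL; Tris base 2.530 g; magnesium chloride hexahydrate 452.000 mg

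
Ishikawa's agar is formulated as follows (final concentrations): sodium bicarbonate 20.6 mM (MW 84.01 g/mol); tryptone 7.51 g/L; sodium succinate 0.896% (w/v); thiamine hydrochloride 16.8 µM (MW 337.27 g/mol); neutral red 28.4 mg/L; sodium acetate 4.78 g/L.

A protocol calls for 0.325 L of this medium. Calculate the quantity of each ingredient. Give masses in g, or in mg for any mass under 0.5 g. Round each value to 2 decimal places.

Working volume: 0.325 L.
sodium bicarbonate: 20.6 mmol/L × 84.01 g/mol × 0.325 L ÷ 1000 = 0.56 g
tryptone: 7.51 g/L × 0.325 L = 2.44 g
sodium succinate: 0.896 g per 100 mL × 325 mL ÷ 100 = 2.91 g
thiamine hydrochloride: 16.8 µmol/L × 337.27 g/mol × 0.325 L ÷ 1000 = 1.84 mg
neutral red: 28.4 mg/L × 0.325 L = 9.23 mg
sodium acetate: 4.78 g/L × 0.325 L = 1.55 g

sodium bicarbonate 0.56 g; tryptone 2.44 g; sodium succinate 2.91 g; thiamine hydrochloride 1.84 mg; neutral red 9.23 mg; sodium acetate 1.55 g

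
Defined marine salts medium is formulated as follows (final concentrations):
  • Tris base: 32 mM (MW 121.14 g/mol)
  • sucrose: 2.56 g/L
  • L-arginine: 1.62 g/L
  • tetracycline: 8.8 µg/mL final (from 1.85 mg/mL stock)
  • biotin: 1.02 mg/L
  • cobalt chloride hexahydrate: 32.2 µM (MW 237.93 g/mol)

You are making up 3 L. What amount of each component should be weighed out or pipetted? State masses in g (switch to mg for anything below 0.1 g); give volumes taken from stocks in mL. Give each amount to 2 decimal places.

Working volume: 3 L.
Tris base: 32 mmol/L × 121.14 g/mol × 3 L ÷ 1000 = 11.63 g
sucrose: 2.56 g/L × 3 L = 7.68 g
L-arginine: 1.62 g/L × 3 L = 4.86 g
tetracycline: dilute stock: 8.8 µg/mL × 3000 mL ÷ 1850 µg/mL = 14.27 mL
biotin: 1.02 mg/L × 3 L = 3.06 mg
cobalt chloride hexahydrate: 32.2 µmol/L × 237.93 g/mol × 3 L ÷ 1000 = 22.98 mg

Tris base 11.63 g; sucrose 7.68 g; L-arginine 4.86 g; tetracycline 14.27 mL; biotin 3.06 mg; cobalt chloride hexahydrate 22.98 mg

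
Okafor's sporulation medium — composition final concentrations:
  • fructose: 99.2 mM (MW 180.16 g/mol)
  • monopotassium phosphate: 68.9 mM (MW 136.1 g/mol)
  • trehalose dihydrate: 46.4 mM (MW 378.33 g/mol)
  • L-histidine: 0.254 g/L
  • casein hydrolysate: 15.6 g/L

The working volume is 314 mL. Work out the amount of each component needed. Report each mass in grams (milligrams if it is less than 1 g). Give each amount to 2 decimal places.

Working volume: 314 mL = 0.314 L.
fructose: 99.2 mmol/L × 180.16 g/mol × 0.314 L ÷ 1000 = 5.61 g
monopotassium phosphate: 68.9 mmol/L × 136.1 g/mol × 0.314 L ÷ 1000 = 2.94 g
trehalose dihydrate: 46.4 mmol/L × 378.33 g/mol × 0.314 L ÷ 1000 = 5.51 g
L-histidine: 0.254 g/L × 0.314 L = 0.079756 g = 79.76 mg
casein hydrolysate: 15.6 g/L × 0.314 L = 4.90 g

fructose 5.61 g; monopotassium phosphate 2.94 g; trehalose dihydrate 5.51 g; L-histidine 79.76 mg; casein hydrolysate 4.90 g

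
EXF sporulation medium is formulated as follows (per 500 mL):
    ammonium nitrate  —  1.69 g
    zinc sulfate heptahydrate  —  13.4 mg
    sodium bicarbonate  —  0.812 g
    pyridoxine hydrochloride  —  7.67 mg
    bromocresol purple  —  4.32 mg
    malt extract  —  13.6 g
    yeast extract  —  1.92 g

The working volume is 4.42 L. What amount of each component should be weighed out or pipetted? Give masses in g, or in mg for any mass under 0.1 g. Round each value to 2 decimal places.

ammonium nitrate 14.94 g; zinc sulfate heptahydrate 0.12 g; sodium bicarbonate 7.18 g; pyridoxine hydrochloride 67.80 mg; bromocresol purple 38.19 mg; malt extract 120.22 g; yeast extract 16.97 g

Scale factor = 4420 mL / 500 mL = 8.84.
ammonium nitrate: 1.69 g × (4420 mL / 500 mL) = 14.94 g
zinc sulfate heptahydrate: 13.4 mg × (4420 mL / 500 mL) = 118.456 mg = 0.12 g
sodium bicarbonate: 0.812 g × (4420 mL / 500 mL) = 7.18 g
pyridoxine hydrochloride: 7.67 mg × (4420 mL / 500 mL) = 67.80 mg
bromocresol purple: 4.32 mg × (4420 mL / 500 mL) = 38.19 mg
malt extract: 13.6 g × (4420 mL / 500 mL) = 120.22 g
yeast extract: 1.92 g × (4420 mL / 500 mL) = 16.97 g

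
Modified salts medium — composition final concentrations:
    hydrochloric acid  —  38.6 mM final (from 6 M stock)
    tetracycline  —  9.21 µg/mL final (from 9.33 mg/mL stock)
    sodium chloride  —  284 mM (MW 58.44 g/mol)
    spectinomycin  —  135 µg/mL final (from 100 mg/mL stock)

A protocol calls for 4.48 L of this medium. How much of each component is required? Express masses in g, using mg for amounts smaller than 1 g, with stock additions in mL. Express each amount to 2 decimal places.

hydrochloric acid 28.82 mL; tetracycline 4.42 mL; sodium chloride 74.35 g; spectinomycin 6.05 mL

Working volume: 4.48 L.
hydrochloric acid: V = C2·V2/C1 = 38.6 mM × 4480 mL ÷ 6000 mM = 28.82 mL
tetracycline: dilute stock: 9.21 µg/mL × 4480 mL ÷ 9330 µg/mL = 4.42 mL
sodium chloride: 284 mmol/L × 58.44 g/mol × 4.48 L ÷ 1000 = 74.35 g
spectinomycin: C1V1 = C2V2 → 135 µg/mL × 4480 mL ÷ 100000 µg/mL = 6.05 mL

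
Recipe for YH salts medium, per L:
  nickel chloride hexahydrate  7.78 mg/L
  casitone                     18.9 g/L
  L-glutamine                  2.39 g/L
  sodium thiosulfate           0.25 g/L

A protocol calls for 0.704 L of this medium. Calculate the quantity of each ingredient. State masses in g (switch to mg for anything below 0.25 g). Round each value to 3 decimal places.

Working volume: 0.704 L.
nickel chloride hexahydrate: 7.78 mg/L × 0.704 L = 5.477 mg
casitone: 18.9 g/L × 0.704 L = 13.306 g
L-glutamine: 2.39 g/L × 0.704 L = 1.683 g
sodium thiosulfate: 0.25 g/L × 0.704 L = 0.176 g = 176.000 mg

nickel chloride hexahydrate 5.477 mg; casitone 13.306 g; L-glutamine 1.683 g; sodium thiosulfate 176.000 mg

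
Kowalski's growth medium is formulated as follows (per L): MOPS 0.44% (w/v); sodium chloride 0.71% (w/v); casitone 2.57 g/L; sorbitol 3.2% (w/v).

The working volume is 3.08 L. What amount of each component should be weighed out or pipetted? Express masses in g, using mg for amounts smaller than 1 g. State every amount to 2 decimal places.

Scale factor relative to 1 L: 3.08.
MOPS: 0.44% w/v = 4.4 g/L → 4.4 × 3.08 L = 13.55 g
sodium chloride: 0.71 g per 100 mL × 3080 mL ÷ 100 = 21.87 g
casitone: 2.57 g/L × 3.08 L = 7.92 g
sorbitol: 3.2% w/v = 32 g/L → 32 × 3.08 L = 98.56 g

MOPS 13.55 g; sodium chloride 21.87 g; casitone 7.92 g; sorbitol 98.56 g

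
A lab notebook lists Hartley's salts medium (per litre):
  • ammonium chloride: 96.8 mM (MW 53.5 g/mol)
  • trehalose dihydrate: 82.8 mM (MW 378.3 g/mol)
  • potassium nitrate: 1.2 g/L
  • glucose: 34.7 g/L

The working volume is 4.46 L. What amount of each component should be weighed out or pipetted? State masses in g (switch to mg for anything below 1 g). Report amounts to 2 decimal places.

Working volume: 4.46 L.
ammonium chloride: 96.8 mmol/L × 53.5 g/mol × 4.46 L ÷ 1000 = 23.10 g
trehalose dihydrate: 82.8 mmol/L × 378.3 g/mol × 4.46 L ÷ 1000 = 139.70 g
potassium nitrate: 1.2 g/L × 4.46 L = 5.35 g
glucose: 34.7 g/L × 4.46 L = 154.76 g

ammonium chloride 23.10 g; trehalose dihydrate 139.70 g; potassium nitrate 5.35 g; glucose 154.76 g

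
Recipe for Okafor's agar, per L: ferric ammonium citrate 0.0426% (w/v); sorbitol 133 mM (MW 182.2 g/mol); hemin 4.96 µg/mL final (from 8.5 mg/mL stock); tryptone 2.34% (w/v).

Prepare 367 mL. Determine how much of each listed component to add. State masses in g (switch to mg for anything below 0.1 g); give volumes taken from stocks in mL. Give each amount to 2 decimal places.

Target volume = 367 mL = 0.367 L.
ferric ammonium citrate: 0.0426% w/v = 0.426 g/L → 0.426 × 0.367 L = 0.16 g
sorbitol: 133 mmol/L × 182.2 g/mol × 0.367 L ÷ 1000 = 8.89 g
hemin: dilute stock: 4.96 µg/mL × 367 mL ÷ 8500 µg/mL = 0.21 mL
tryptone: 2.34% w/v = 23.4 g/L → 23.4 × 0.367 L = 8.59 g

ferric ammonium citrate 0.16 g; sorbitol 8.89 g; hemin 0.21 mL; tryptone 8.59 g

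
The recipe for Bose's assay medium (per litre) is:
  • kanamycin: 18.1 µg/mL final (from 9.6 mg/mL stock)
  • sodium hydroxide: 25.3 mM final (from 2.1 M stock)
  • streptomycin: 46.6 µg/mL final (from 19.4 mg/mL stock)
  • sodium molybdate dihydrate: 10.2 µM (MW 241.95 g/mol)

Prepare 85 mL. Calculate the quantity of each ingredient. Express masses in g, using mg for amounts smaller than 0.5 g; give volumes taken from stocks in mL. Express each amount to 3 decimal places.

kanamycin 0.160 mL; sodium hydroxide 1.024 mL; streptomycin 0.204 mL; sodium molybdate dihydrate 0.210 mg

Working volume: 85 mL = 0.085 L.
kanamycin: V = C2·V2/C1 = 18.1 µg/mL × 85 mL ÷ 9600 µg/mL = 0.160 mL
sodium hydroxide: V = C2·V2/C1 = 25.3 mM × 85 mL ÷ 2100 mM = 1.024 mL
streptomycin: V = C2·V2/C1 = 46.6 µg/mL × 85 mL ÷ 19400 µg/mL = 0.204 mL
sodium molybdate dihydrate: 10.2 µmol/L × 241.95 g/mol × 0.085 L ÷ 1000 = 0.210 mg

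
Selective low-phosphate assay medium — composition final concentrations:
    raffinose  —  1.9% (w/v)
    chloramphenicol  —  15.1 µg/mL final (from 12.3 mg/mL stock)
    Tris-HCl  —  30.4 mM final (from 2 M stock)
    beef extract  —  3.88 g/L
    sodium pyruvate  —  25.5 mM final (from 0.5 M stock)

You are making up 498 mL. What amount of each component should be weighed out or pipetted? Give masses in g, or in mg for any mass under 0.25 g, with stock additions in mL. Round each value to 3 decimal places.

raffinose 9.462 g; chloramphenicol 0.611 mL; Tris-HCl 7.570 mL; beef extract 1.932 g; sodium pyruvate 25.398 mL

Target volume = 498 mL = 0.498 L.
raffinose: 1.9% w/v = 19 g/L → 19 × 0.498 L = 9.462 g
chloramphenicol: dilute stock: 15.1 µg/mL × 498 mL ÷ 12300 µg/mL = 0.611 mL
Tris-HCl: V = C2·V2/C1 = 30.4 mM × 498 mL ÷ 2000 mM = 7.570 mL
beef extract: 3.88 g/L × 0.498 L = 1.932 g
sodium pyruvate: C1V1 = C2V2 → 25.5 mM × 498 mL ÷ 500 mM = 25.398 mL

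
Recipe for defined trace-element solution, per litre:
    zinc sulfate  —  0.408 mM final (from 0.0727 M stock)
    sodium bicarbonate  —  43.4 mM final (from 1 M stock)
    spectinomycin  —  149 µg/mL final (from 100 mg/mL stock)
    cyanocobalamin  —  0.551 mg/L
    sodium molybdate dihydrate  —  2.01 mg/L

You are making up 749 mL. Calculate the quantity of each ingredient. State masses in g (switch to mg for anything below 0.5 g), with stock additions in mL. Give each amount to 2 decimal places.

zinc sulfate 4.20 mL; sodium bicarbonate 32.51 mL; spectinomycin 1.12 mL; cyanocobalamin 0.41 mg; sodium molybdate dihydrate 1.51 mg

Scale factor relative to 1 L: 0.749.
zinc sulfate: dilute stock: 0.408 mM × 749 mL ÷ 72.7 mM = 4.20 mL
sodium bicarbonate: C1V1 = C2V2 → 43.4 mM × 749 mL ÷ 1000 mM = 32.51 mL
spectinomycin: C1V1 = C2V2 → 149 µg/mL × 749 mL ÷ 100000 µg/mL = 1.12 mL
cyanocobalamin: 0.551 mg/L × 0.749 L = 0.41 mg
sodium molybdate dihydrate: 2.01 mg/L × 0.749 L = 1.51 mg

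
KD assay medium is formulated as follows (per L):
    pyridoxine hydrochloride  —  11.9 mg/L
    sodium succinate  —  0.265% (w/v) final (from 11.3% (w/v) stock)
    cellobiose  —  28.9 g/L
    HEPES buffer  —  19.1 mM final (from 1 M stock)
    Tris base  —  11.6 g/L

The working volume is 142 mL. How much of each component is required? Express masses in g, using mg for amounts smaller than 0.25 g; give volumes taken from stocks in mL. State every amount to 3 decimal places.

pyridoxine hydrochloride 1.690 mg; sodium succinate 3.330 mL; cellobiose 4.104 g; HEPES buffer 2.712 mL; Tris base 1.647 g

Target volume = 142 mL = 0.142 L.
pyridoxine hydrochloride: 11.9 mg/L × 0.142 L = 1.690 mg
sodium succinate: V = C2·V2/C1 = 0.265% ÷ 11.3% × 142 mL = 3.330 mL
cellobiose: 28.9 g/L × 0.142 L = 4.104 g
HEPES buffer: dilute stock: 19.1 mM × 142 mL ÷ 1000 mM = 2.712 mL
Tris base: 11.6 g/L × 0.142 L = 1.647 g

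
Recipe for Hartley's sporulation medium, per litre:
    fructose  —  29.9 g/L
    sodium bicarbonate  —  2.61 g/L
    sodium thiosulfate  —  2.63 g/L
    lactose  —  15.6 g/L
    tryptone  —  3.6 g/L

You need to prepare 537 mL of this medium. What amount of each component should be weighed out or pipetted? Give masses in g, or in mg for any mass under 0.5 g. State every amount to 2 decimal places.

fructose 16.06 g; sodium bicarbonate 1.40 g; sodium thiosulfate 1.41 g; lactose 8.38 g; tryptone 1.93 g

Working volume: 537 mL = 0.537 L.
fructose: 29.9 g/L × 0.537 L = 16.06 g
sodium bicarbonate: 2.61 g/L × 0.537 L = 1.40 g
sodium thiosulfate: 2.63 g/L × 0.537 L = 1.41 g
lactose: 15.6 g/L × 0.537 L = 8.38 g
tryptone: 3.6 g/L × 0.537 L = 1.93 g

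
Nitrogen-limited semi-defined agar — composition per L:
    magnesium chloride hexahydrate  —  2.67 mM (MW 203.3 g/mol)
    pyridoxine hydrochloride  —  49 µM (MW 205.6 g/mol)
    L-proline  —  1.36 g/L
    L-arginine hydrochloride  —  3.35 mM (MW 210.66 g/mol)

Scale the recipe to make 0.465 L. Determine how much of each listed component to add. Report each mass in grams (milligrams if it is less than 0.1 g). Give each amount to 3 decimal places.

magnesium chloride hexahydrate 0.252 g; pyridoxine hydrochloride 4.685 mg; L-proline 0.632 g; L-arginine hydrochloride 0.328 g

Working volume: 0.465 L.
magnesium chloride hexahydrate: 2.67 mmol/L × 203.3 g/mol × 0.465 L ÷ 1000 = 0.252 g
pyridoxine hydrochloride: 49 µmol/L × 205.6 g/mol × 0.465 L ÷ 1000 = 4.685 mg
L-proline: 1.36 g/L × 0.465 L = 0.632 g
L-arginine hydrochloride: 3.35 mmol/L × 210.66 g/mol × 0.465 L ÷ 1000 = 0.328 g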